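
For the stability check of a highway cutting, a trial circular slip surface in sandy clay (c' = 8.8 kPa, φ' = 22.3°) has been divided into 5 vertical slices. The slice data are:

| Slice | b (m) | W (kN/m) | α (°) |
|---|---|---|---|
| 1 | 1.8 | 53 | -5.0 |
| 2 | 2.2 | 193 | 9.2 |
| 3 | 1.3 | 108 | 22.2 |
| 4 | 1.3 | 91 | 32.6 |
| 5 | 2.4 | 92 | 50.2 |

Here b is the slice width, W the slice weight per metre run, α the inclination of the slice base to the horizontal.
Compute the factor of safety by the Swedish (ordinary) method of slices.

FS = 1.56

Ordinary method of slices: FS = Σ[c'·Δl_i + (W_i cosα_i)·tanφ'] / Σ W_i sinα_i, with Δl_i = b_i / cosα_i.
Slice 1: Δl = 1.8/cos(-5.0°) = 1.807 m; N'_1 = 53·cos(-5.0°) = 52.8; c'Δl = 15.90; W sinα = -4.6
Slice 2: Δl = 2.2/cos9.2° = 2.229 m; N'_2 = 193·cos9.2° = 190.5; c'Δl = 19.61; W sinα = 30.9
Slice 3: Δl = 1.3/cos22.2° = 1.404 m; N'_3 = 108·cos22.2° = 100.0; c'Δl = 12.36; W sinα = 40.8
Slice 4: Δl = 1.3/cos32.6° = 1.543 m; N'_4 = 91·cos32.6° = 76.7; c'Δl = 13.58; W sinα = 49.0
Slice 5: Δl = 2.4/cos50.2° = 3.749 m; N'_5 = 92·cos50.2° = 58.9; c'Δl = 32.99; W sinα = 70.7
Σc'Δl = 94.4 kN/m; ΣN' = 478.9 kN/m; ΣW sinα = 186.8 kN/m
Resisting = 94.4 + 478.9·tan22.3° = 94.4 + 196.4 = 290.8 kN/m
FS = 290.8 / 186.8 = 1.557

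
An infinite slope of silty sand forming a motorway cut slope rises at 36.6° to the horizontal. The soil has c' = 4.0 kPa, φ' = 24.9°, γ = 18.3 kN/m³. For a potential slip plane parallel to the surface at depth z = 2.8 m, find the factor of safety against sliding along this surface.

FS = 0.79

For an infinite slope with a slip plane parallel to the surface (no pore pressure): FS = [c' + γz cos²β tanφ'] / [γz sinβ cosβ].
γz = 18.3·2.8 = 51.24 kN/m²
Numerator = 4.0 + 51.24·cos²36.6°·tan24.9° = 4.0 + 51.24·0.6445·0.4642 = 19.330 kPa
Denominator = 51.24·sin36.6°·cos36.6° = 51.24·0.5962·0.8028 = 24.527 kPa
FS = 19.330 / 24.527 = 0.788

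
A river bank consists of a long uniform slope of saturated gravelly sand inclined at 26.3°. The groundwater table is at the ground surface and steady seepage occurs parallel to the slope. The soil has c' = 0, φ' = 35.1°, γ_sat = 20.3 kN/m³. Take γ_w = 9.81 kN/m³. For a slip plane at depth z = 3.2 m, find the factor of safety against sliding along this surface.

With seepage parallel to the slope and the water table at the surface, the effective normal stress on the slip plane uses the buoyant unit weight γ' = γ_sat − γ_w while the driving shear stress uses γ_sat:
FS = [c' + γ' z cos²β tanφ'] / [γ_sat z sinβ cosβ]
(For c' = 0 this reduces to FS = (γ'/γ_sat)·tanφ'/tanβ.)
γ' = 20.3 − 9.81 = 10.49 kN/m³
Numerator = 0.0 + 10.49·3.2·cos²26.3°·tan35.1° = 0.0 + 10.49·3.2·0.8037·0.7028 = 18.961 kPa
Denominator = 20.3·3.2·sin26.3°·cos26.3° = 20.3·3.2·0.4431·0.8965 = 25.803 kPa
FS = 18.961 / 25.803 = 0.735

FS = 0.73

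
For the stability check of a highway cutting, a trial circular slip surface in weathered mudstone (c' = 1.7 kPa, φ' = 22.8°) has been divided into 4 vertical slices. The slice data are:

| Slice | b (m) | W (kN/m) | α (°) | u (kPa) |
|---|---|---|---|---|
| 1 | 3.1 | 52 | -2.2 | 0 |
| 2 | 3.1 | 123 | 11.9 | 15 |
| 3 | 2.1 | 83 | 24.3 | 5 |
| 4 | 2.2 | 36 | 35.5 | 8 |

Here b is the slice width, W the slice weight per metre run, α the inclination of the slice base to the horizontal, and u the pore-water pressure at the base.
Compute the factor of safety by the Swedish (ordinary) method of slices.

FS = 1.30

Ordinary method of slices: FS = Σ[c'·Δl_i + (W_i cosα_i − u_i·Δl_i)·tanφ'] / Σ W_i sinα_i, with Δl_i = b_i / cosα_i.
Slice 1: Δl = 3.1/cos(-2.2°) = 3.102 m; N'_1 = 52·cos(-2.2°) − 0·3.102 = 52.0; c'Δl = 5.27; W sinα = -2.0
Slice 2: Δl = 3.1/cos11.9° = 3.168 m; N'_2 = 123·cos11.9° − 15·3.168 = 72.8; c'Δl = 5.39; W sinα = 25.4
Slice 3: Δl = 2.1/cos24.3° = 2.304 m; N'_3 = 83·cos24.3° − 5·2.304 = 64.1; c'Δl = 3.92; W sinα = 34.2
Slice 4: Δl = 2.2/cos35.5° = 2.702 m; N'_4 = 36·cos35.5° − 8·2.702 = 7.7; c'Δl = 4.59; W sinα = 20.9
Σc'Δl = 19.2 kN/m; ΣN' = 196.6 kN/m; ΣW sinα = 78.4 kN/m
Resisting = 19.2 + 196.6·tan22.8° = 19.2 + 82.6 = 101.8 kN/m
FS = 101.8 / 78.4 = 1.298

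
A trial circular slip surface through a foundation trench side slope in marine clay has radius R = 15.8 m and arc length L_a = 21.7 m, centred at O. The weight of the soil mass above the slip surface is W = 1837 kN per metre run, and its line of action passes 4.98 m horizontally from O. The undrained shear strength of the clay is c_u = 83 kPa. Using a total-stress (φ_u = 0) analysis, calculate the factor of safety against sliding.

Taking moments about the centre O, the resisting moment is provided by the undrained shear strength acting along the arc:
M_R = c_u·L_a·R = 83·21.70·15.8 = 28457.4 kN·m/m
M_D = W·d = 1837·4.98 = 9148.3 kN·m/m
FS = M_R / M_D = 28457.4 / 9148.3 = 3.111

FS = 3.11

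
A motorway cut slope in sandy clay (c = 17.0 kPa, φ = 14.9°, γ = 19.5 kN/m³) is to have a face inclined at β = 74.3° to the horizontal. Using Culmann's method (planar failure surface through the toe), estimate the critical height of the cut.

Culmann's analysis gives the critical failure plane at α_cr = (β + φ)/2 = (74.3 + 14.9)/2 = 44.6°, and the critical height
H_c = (4c/γ) · sinβ cosφ / [1 − cos(β − φ)]
    = (4·17.0/19.5) · sin74.3°·cos14.9° / [1 − cos(59.4°)]
    = 3.487 · 0.9627·0.9664 / [1 − 0.5090]
    = 3.487 · 0.9303 / 0.4910
    = 6.61 m

H_c = 6.61 m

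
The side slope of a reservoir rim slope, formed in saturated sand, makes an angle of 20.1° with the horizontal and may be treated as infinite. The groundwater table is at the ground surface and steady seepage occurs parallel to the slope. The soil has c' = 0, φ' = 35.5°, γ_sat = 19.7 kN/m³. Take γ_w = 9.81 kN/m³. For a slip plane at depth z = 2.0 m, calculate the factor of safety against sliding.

FS = 0.98

With seepage parallel to the slope and the water table at the surface, the effective normal stress on the slip plane uses the buoyant unit weight γ' = γ_sat − γ_w while the driving shear stress uses γ_sat:
FS = [c' + γ' z cos²β tanφ'] / [γ_sat z sinβ cosβ]
(For c' = 0 this reduces to FS = (γ'/γ_sat)·tanφ'/tanβ.)
γ' = 19.7 − 9.81 = 9.89 kN/m³
Numerator = 0.0 + 9.89·2.0·cos²20.1°·tan35.5° = 0.0 + 9.89·2.0·0.8819·0.7133 = 12.443 kPa
Denominator = 19.7·2.0·sin20.1°·cos20.1° = 19.7·2.0·0.3437·0.9391 = 12.716 kPa
FS = 12.443 / 12.716 = 0.979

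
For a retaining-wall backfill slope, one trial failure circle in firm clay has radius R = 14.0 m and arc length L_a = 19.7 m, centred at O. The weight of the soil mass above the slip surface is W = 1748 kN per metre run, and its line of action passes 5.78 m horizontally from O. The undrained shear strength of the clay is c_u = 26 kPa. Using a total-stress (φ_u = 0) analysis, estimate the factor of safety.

Taking moments about the centre O, the resisting moment is provided by the undrained shear strength acting along the arc:
M_R = c_u·L_a·R = 26·19.70·14.0 = 7170.8 kN·m/m
M_D = W·d = 1748·5.78 = 10103.4 kN·m/m
FS = M_R / M_D = 7170.8 / 10103.4 = 0.710

FS = 0.71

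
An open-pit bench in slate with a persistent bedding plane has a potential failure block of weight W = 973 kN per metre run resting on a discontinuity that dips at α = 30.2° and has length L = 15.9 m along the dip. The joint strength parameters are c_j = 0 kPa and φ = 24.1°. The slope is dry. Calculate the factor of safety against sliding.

FS = 0.77

Resolving the block weight along and normal to the plane and applying the Mohr–Coulomb strength on the joint:
N' = W cosα = 973·cos30.2° = 840.9 kN/m
Driving force T = W sinα = 973·sin30.2° = 489.4 kN/m
Resisting force R = c_j·L + N'·tanφ = 0·15.9 + 840.9·tan24.1° = 0.0 + 376.2 = 376.2 kN/m
FS = R / T = 376.2 / 489.4 = 0.769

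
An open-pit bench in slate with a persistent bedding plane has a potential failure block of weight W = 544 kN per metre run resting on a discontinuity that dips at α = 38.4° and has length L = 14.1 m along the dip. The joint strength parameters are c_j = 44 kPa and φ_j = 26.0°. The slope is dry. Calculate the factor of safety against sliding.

Resolving the block weight along and normal to the plane and applying the Mohr–Coulomb strength on the joint:
N' = W cosα = 544·cos38.4° = 426.3 kN/m
Driving force T = W sinα = 544·sin38.4° = 337.9 kN/m
Resisting force R = c_j·L + N'·tanφ_j = 44·14.1 + 426.3·tan26.0° = 620.4 + 207.9 = 828.3 kN/m
FS = R / T = 828.3 / 337.9 = 2.451

FS = 2.45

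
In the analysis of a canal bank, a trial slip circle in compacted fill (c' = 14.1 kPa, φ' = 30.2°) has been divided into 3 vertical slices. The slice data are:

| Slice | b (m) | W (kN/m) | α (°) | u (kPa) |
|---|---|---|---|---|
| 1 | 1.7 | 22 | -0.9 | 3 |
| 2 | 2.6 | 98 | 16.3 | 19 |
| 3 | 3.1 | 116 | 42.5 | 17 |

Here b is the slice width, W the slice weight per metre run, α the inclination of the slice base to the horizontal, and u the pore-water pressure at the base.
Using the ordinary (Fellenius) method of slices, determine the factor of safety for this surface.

Ordinary method of slices: FS = Σ[c'·Δl_i + (W_i cosα_i − u_i·Δl_i)·tanφ'] / Σ W_i sinα_i, with Δl_i = b_i / cosα_i.
Slice 1: Δl = 1.7/cos(-0.9°) = 1.700 m; N'_1 = 22·cos(-0.9°) − 3·1.700 = 16.9; c'Δl = 23.97; W sinα = -0.3
Slice 2: Δl = 2.6/cos16.3° = 2.709 m; N'_2 = 98·cos16.3° − 19·2.709 = 42.6; c'Δl = 38.20; W sinα = 27.5
Slice 3: Δl = 3.1/cos42.5° = 4.205 m; N'_3 = 116·cos42.5° − 17·4.205 = 14.0; c'Δl = 59.29; W sinα = 78.4
Σc'Δl = 121.5 kN/m; ΣN' = 73.5 kN/m; ΣW sinα = 105.5 kN/m
Resisting = 121.5 + 73.5·tan30.2° = 121.5 + 42.8 = 164.3 kN/m
FS = 164.3 / 105.5 = 1.556

FS = 1.56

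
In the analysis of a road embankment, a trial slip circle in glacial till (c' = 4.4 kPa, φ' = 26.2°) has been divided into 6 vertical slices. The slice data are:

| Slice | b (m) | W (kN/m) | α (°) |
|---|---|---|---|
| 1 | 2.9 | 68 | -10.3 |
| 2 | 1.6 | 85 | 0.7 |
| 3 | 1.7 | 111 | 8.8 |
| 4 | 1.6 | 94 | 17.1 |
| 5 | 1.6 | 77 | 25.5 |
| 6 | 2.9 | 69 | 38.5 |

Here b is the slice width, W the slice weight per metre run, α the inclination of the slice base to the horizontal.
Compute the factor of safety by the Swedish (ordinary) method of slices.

FS = 2.67

Ordinary method of slices: FS = Σ[c'·Δl_i + (W_i cosα_i)·tanφ'] / Σ W_i sinα_i, with Δl_i = b_i / cosα_i.
Slice 1: Δl = 2.9/cos(-10.3°) = 2.947 m; N'_1 = 68·cos(-10.3°) = 66.9; c'Δl = 12.97; W sinα = -12.2
Slice 2: Δl = 1.6/cos0.7° = 1.600 m; N'_2 = 85·cos0.7° = 85.0; c'Δl = 7.04; W sinα = 1.0
Slice 3: Δl = 1.7/cos8.8° = 1.720 m; N'_3 = 111·cos8.8° = 109.7; c'Δl = 7.57; W sinα = 17.0
Slice 4: Δl = 1.6/cos17.1° = 1.674 m; N'_4 = 94·cos17.1° = 89.8; c'Δl = 7.37; W sinα = 27.6
Slice 5: Δl = 1.6/cos25.5° = 1.773 m; N'_5 = 77·cos25.5° = 69.5; c'Δl = 7.80; W sinα = 33.1
Slice 6: Δl = 2.9/cos38.5° = 3.706 m; N'_6 = 69·cos38.5° = 54.0; c'Δl = 16.30; W sinα = 43.0
Σc'Δl = 59.0 kN/m; ΣN' = 474.9 kN/m; ΣW sinα = 109.6 kN/m
Resisting = 59.0 + 474.9·tan26.2° = 59.0 + 233.7 = 292.7 kN/m
FS = 292.7 / 109.6 = 2.671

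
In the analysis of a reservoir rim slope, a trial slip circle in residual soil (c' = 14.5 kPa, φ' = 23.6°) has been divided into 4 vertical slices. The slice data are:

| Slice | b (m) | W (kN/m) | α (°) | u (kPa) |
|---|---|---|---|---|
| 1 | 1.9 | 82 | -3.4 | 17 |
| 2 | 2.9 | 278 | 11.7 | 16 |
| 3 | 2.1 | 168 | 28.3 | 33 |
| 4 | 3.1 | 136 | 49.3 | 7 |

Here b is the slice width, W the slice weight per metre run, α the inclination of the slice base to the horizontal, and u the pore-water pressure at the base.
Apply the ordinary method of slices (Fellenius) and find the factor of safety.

FS = 1.49

Ordinary method of slices: FS = Σ[c'·Δl_i + (W_i cosα_i − u_i·Δl_i)·tanφ'] / Σ W_i sinα_i, with Δl_i = b_i / cosα_i.
Slice 1: Δl = 1.9/cos(-3.4°) = 1.903 m; N'_1 = 82·cos(-3.4°) − 17·1.903 = 49.5; c'Δl = 27.60; W sinα = -4.9
Slice 2: Δl = 2.9/cos11.7° = 2.962 m; N'_2 = 278·cos11.7° − 16·2.962 = 224.8; c'Δl = 42.94; W sinα = 56.4
Slice 3: Δl = 2.1/cos28.3° = 2.385 m; N'_3 = 168·cos28.3° − 33·2.385 = 69.2; c'Δl = 34.58; W sinα = 79.6
Slice 4: Δl = 3.1/cos49.3° = 4.754 m; N'_4 = 136·cos49.3° − 7·4.754 = 55.4; c'Δl = 68.93; W sinα = 103.1
Σc'Δl = 174.1 kN/m; ΣN' = 399.0 kN/m; ΣW sinα = 234.3 kN/m
Resisting = 174.1 + 399.0·tan23.6° = 174.1 + 174.3 = 348.4 kN/m
FS = 348.4 / 234.3 = 1.487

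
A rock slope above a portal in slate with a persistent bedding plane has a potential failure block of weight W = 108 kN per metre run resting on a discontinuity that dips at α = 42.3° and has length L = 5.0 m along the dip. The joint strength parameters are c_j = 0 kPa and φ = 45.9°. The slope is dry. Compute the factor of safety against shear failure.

FS = 1.13

Resolving the block weight along and normal to the plane and applying the Mohr–Coulomb strength on the joint:
N' = W cosα = 108·cos42.3° = 79.9 kN/m
Driving force T = W sinα = 108·sin42.3° = 72.7 kN/m
Resisting force R = c_j·L + N'·tanφ = 0·5.0 + 79.9·tan45.9° = 0.0 + 82.4 = 82.4 kN/m
FS = R / T = 82.4 / 72.7 = 1.134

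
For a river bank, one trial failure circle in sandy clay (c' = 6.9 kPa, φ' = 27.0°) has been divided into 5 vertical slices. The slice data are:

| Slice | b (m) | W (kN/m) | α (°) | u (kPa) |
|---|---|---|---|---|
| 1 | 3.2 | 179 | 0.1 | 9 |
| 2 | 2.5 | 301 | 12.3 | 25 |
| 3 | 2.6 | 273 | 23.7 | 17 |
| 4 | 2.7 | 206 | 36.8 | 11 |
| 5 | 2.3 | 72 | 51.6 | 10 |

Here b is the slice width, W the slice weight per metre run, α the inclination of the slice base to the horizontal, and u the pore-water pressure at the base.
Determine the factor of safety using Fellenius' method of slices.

Ordinary method of slices: FS = Σ[c'·Δl_i + (W_i cosα_i − u_i·Δl_i)·tanφ'] / Σ W_i sinα_i, with Δl_i = b_i / cosα_i.
Slice 1: Δl = 3.2/cos0.1° = 3.200 m; N'_1 = 179·cos0.1° − 9·3.200 = 150.2; c'Δl = 22.08; W sinα = 0.3
Slice 2: Δl = 2.5/cos12.3° = 2.559 m; N'_2 = 301·cos12.3° − 25·2.559 = 230.1; c'Δl = 17.66; W sinα = 64.1
Slice 3: Δl = 2.6/cos23.7° = 2.839 m; N'_3 = 273·cos23.7° − 17·2.839 = 201.7; c'Δl = 19.59; W sinα = 109.7
Slice 4: Δl = 2.7/cos36.8° = 3.372 m; N'_4 = 206·cos36.8° − 11·3.372 = 127.9; c'Δl = 23.27; W sinα = 123.4
Slice 5: Δl = 2.3/cos51.6° = 3.703 m; N'_5 = 72·cos51.6° − 10·3.703 = 7.7; c'Δl = 25.55; W sinα = 56.4
Σc'Δl = 108.1 kN/m; ΣN' = 717.6 kN/m; ΣW sinα = 354.0 kN/m
Resisting = 108.1 + 717.6·tan27.0° = 108.1 + 365.6 = 473.8 kN/m
FS = 473.8 / 354.0 = 1.338

FS = 1.34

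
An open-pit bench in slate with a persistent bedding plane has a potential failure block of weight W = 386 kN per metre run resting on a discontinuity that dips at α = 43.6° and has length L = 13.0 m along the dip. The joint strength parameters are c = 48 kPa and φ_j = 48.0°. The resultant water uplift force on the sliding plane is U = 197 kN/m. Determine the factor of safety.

Resolving the block weight along and normal to the plane and applying the Mohr–Coulomb strength on the joint:
N' = W cosα − U = 386·cos43.6° − 197 = 82.5 kN/m
Driving force T = W sinα = 386·sin43.6° = 266.2 kN/m
Resisting force R = c·L + N'·tanφ_j = 48·13.0 + 82.5·tan48.0° = 624.0 + 91.7 = 715.7 kN/m
FS = R / T = 715.7 / 266.2 = 2.688

FS = 2.69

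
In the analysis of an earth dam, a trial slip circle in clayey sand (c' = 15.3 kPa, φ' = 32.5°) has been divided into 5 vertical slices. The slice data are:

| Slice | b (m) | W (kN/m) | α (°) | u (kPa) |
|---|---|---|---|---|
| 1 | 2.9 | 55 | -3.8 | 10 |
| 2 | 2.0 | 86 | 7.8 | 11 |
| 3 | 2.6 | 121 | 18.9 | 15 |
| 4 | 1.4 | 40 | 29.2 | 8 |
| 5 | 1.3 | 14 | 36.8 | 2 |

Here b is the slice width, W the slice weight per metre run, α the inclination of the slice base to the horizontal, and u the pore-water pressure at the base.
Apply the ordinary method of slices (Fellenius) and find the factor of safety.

FS = 3.85

Ordinary method of slices: FS = Σ[c'·Δl_i + (W_i cosα_i − u_i·Δl_i)·tanφ'] / Σ W_i sinα_i, with Δl_i = b_i / cosα_i.
Slice 1: Δl = 2.9/cos(-3.8°) = 2.906 m; N'_1 = 55·cos(-3.8°) − 10·2.906 = 25.8; c'Δl = 44.47; W sinα = -3.6
Slice 2: Δl = 2.0/cos7.8° = 2.019 m; N'_2 = 86·cos7.8° − 11·2.019 = 63.0; c'Δl = 30.89; W sinα = 11.7
Slice 3: Δl = 2.6/cos18.9° = 2.748 m; N'_3 = 121·cos18.9° − 15·2.748 = 73.3; c'Δl = 42.05; W sinα = 39.2
Slice 4: Δl = 1.4/cos29.2° = 1.604 m; N'_4 = 40·cos29.2° − 8·1.604 = 22.1; c'Δl = 24.54; W sinα = 19.5
Slice 5: Δl = 1.3/cos36.8° = 1.624 m; N'_5 = 14·cos36.8° − 2·1.624 = 8.0; c'Δl = 24.84; W sinα = 8.4
Σc'Δl = 166.8 kN/m; ΣN' = 192.1 kN/m; ΣW sinα = 75.1 kN/m
Resisting = 166.8 + 192.1·tan32.5° = 166.8 + 122.4 = 289.2 kN/m
FS = 289.2 / 75.1 = 3.849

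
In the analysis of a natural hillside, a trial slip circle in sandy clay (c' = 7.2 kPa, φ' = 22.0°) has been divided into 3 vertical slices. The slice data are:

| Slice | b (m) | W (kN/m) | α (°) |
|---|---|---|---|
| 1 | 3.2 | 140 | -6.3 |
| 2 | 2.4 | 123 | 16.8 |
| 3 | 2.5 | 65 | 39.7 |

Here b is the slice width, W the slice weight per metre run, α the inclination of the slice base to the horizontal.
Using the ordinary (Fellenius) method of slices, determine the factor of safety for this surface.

Ordinary method of slices: FS = Σ[c'·Δl_i + (W_i cosα_i)·tanφ'] / Σ W_i sinα_i, with Δl_i = b_i / cosα_i.
Slice 1: Δl = 3.2/cos(-6.3°) = 3.219 m; N'_1 = 140·cos(-6.3°) = 139.2; c'Δl = 23.18; W sinα = -15.4
Slice 2: Δl = 2.4/cos16.8° = 2.507 m; N'_2 = 123·cos16.8° = 117.8; c'Δl = 18.05; W sinα = 35.6
Slice 3: Δl = 2.5/cos39.7° = 3.249 m; N'_3 = 65·cos39.7° = 50.0; c'Δl = 23.39; W sinα = 41.5
Σc'Δl = 64.6 kN/m; ΣN' = 306.9 kN/m; ΣW sinα = 61.7 kN/m
Resisting = 64.6 + 306.9·tan22.0° = 64.6 + 124.0 = 188.6 kN/m
FS = 188.6 / 61.7 = 3.057

FS = 3.06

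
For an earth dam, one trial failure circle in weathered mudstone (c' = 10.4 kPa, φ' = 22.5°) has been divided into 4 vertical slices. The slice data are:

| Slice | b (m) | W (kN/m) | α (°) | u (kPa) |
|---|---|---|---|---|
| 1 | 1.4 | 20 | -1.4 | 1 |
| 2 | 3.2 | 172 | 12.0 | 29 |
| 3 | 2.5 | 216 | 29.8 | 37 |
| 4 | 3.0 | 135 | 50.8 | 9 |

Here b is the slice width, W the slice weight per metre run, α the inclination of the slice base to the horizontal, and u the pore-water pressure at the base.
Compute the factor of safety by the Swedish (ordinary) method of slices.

FS = 0.88

Ordinary method of slices: FS = Σ[c'·Δl_i + (W_i cosα_i − u_i·Δl_i)·tanφ'] / Σ W_i sinα_i, with Δl_i = b_i / cosα_i.
Slice 1: Δl = 1.4/cos(-1.4°) = 1.400 m; N'_1 = 20·cos(-1.4°) − 1·1.400 = 18.6; c'Δl = 14.56; W sinα = -0.5
Slice 2: Δl = 3.2/cos12.0° = 3.271 m; N'_2 = 172·cos12.0° − 29·3.271 = 73.4; c'Δl = 34.02; W sinα = 35.8
Slice 3: Δl = 2.5/cos29.8° = 2.881 m; N'_3 = 216·cos29.8° − 37·2.881 = 80.8; c'Δl = 29.96; W sinα = 107.3
Slice 4: Δl = 3.0/cos50.8° = 4.747 m; N'_4 = 135·cos50.8° − 9·4.747 = 42.6; c'Δl = 49.36; W sinα = 104.6
Σc'Δl = 127.9 kN/m; ΣN' = 215.4 kN/m; ΣW sinα = 247.2 kN/m
Resisting = 127.9 + 215.4·tan22.5° = 127.9 + 89.2 = 217.1 kN/m
FS = 217.1 / 247.2 = 0.878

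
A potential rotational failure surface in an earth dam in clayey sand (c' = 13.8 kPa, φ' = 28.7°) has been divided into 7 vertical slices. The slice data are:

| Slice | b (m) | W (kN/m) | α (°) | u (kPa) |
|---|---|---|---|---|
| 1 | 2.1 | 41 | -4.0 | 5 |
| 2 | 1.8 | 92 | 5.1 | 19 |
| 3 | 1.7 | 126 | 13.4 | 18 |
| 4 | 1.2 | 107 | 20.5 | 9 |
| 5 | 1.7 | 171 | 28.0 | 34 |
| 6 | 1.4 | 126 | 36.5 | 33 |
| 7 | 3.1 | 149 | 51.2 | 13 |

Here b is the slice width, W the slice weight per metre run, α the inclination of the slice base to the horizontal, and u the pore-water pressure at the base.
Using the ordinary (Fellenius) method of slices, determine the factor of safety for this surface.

FS = 1.30

Ordinary method of slices: FS = Σ[c'·Δl_i + (W_i cosα_i − u_i·Δl_i)·tanφ'] / Σ W_i sinα_i, with Δl_i = b_i / cosα_i.
Slice 1: Δl = 2.1/cos(-4.0°) = 2.105 m; N'_1 = 41·cos(-4.0°) − 5·2.105 = 30.4; c'Δl = 29.05; W sinα = -2.9
Slice 2: Δl = 1.8/cos5.1° = 1.807 m; N'_2 = 92·cos5.1° − 19·1.807 = 57.3; c'Δl = 24.94; W sinα = 8.2
Slice 3: Δl = 1.7/cos13.4° = 1.748 m; N'_3 = 126·cos13.4° − 18·1.748 = 91.1; c'Δl = 24.12; W sinα = 29.2
Slice 4: Δl = 1.2/cos20.5° = 1.281 m; N'_4 = 107·cos20.5° − 9·1.281 = 88.7; c'Δl = 17.68; W sinα = 37.5
Slice 5: Δl = 1.7/cos28.0° = 1.925 m; N'_5 = 171·cos28.0° − 34·1.925 = 85.5; c'Δl = 26.57; W sinα = 80.3
Slice 6: Δl = 1.4/cos36.5° = 1.742 m; N'_6 = 126·cos36.5° − 33·1.742 = 43.8; c'Δl = 24.03; W sinα = 74.9
Slice 7: Δl = 3.1/cos51.2° = 4.947 m; N'_7 = 149·cos51.2° − 13·4.947 = 29.0; c'Δl = 68.27; W sinα = 116.1
Σc'Δl = 214.7 kN/m; ΣN' = 425.9 kN/m; ΣW sinα = 343.3 kN/m
Resisting = 214.7 + 425.9·tan28.7° = 214.7 + 233.2 = 447.8 kN/m
FS = 447.8 / 343.3 = 1.304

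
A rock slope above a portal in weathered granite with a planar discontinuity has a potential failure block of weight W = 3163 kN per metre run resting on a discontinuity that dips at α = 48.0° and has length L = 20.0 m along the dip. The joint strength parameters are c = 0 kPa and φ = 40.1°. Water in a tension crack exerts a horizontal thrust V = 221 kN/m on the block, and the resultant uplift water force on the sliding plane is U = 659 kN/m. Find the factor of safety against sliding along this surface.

Resolving the block weight along and normal to the plane and applying the Mohr–Coulomb strength on the joint:
N' = W cosα − U − V sinα = 3163·cos48.0° − 659 − 221·sin48.0° = 1293.2 kN/m
Driving force T = W sinα + V cosα = 3163·sin48.0° + 221·cos48.0° = 2498.4 kN/m
Resisting force R = c·L + N'·tanφ = 0·20.0 + 1293.2·tan40.1° = 0.0 + 1089.0 = 1089.0 kN/m
FS = R / T = 1089.0 / 2498.4 = 0.436

FS = 0.44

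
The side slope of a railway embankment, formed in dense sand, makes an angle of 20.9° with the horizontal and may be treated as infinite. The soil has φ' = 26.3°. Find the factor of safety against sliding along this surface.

For a dry cohesionless infinite slope the factor of safety is FS = tanφ' / tanβ.
FS = tan26.3° / tan20.9° = 0.4942 / 0.3819 = 1.294

FS = 1.29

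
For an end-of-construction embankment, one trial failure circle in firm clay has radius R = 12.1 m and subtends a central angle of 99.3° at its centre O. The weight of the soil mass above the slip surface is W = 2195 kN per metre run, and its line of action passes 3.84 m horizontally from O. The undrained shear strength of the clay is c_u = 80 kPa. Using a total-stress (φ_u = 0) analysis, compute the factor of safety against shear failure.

FS = 2.41

Taking moments about the centre O, the resisting moment is provided by the undrained shear strength acting along the arc:
Arc length L_a = R·θ = 12.1·(99.3°·π/180) = 12.1·1.7331 = 20.97 m
M_R = c_u·L_a·R = 80·20.97·12.1 = 20299.6 kN·m/m
M_D = W·d = 2195·3.84 = 8428.8 kN·m/m
FS = M_R / M_D = 20299.6 / 8428.8 = 2.408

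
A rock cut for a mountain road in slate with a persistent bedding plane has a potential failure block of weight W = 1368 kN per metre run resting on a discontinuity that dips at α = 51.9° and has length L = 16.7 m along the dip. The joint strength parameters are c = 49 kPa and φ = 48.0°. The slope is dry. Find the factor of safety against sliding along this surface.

Resolving the block weight along and normal to the plane and applying the Mohr–Coulomb strength on the joint:
N' = W cosα = 1368·cos51.9° = 844.1 kN/m
Driving force T = W sinα = 1368·sin51.9° = 1076.5 kN/m
Resisting force R = c·L + N'·tanφ = 49·16.7 + 844.1·tan48.0° = 818.3 + 937.5 = 1755.8 kN/m
FS = R / T = 1755.8 / 1076.5 = 1.631

FS = 1.63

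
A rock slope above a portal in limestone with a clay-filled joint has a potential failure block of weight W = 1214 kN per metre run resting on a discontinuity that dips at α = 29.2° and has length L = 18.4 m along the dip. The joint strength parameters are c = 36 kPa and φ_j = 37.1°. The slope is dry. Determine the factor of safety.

Resolving the block weight along and normal to the plane and applying the Mohr–Coulomb strength on the joint:
N' = W cosα = 1214·cos29.2° = 1059.7 kN/m
Driving force T = W sinα = 1214·sin29.2° = 592.3 kN/m
Resisting force R = c·L + N'·tanφ_j = 36·18.4 + 1059.7·tan37.1° = 662.4 + 801.5 = 1463.9 kN/m
FS = R / T = 1463.9 / 592.3 = 2.472

FS = 2.47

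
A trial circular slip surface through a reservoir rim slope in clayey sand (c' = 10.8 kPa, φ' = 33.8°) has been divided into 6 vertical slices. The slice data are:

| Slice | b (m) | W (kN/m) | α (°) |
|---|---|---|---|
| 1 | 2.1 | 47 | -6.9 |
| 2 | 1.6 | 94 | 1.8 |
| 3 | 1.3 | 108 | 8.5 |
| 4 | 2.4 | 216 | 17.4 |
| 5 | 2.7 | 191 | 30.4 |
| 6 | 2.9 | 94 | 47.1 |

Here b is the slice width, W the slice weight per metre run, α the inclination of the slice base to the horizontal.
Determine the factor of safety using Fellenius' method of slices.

Ordinary method of slices: FS = Σ[c'·Δl_i + (W_i cosα_i)·tanφ'] / Σ W_i sinα_i, with Δl_i = b_i / cosα_i.
Slice 1: Δl = 2.1/cos(-6.9°) = 2.115 m; N'_1 = 47·cos(-6.9°) = 46.7; c'Δl = 22.85; W sinα = -5.6
Slice 2: Δl = 1.6/cos1.8° = 1.601 m; N'_2 = 94·cos1.8° = 94.0; c'Δl = 17.29; W sinα = 3.0
Slice 3: Δl = 1.3/cos8.5° = 1.314 m; N'_3 = 108·cos8.5° = 106.8; c'Δl = 14.20; W sinα = 16.0
Slice 4: Δl = 2.4/cos17.4° = 2.515 m; N'_4 = 216·cos17.4° = 206.1; c'Δl = 27.16; W sinα = 64.6
Slice 5: Δl = 2.7/cos30.4° = 3.130 m; N'_5 = 191·cos30.4° = 164.7; c'Δl = 33.81; W sinα = 96.7
Slice 6: Δl = 2.9/cos47.1° = 4.260 m; N'_6 = 94·cos47.1° = 64.0; c'Δl = 46.01; W sinα = 68.9
Σc'Δl = 161.3 kN/m; ΣN' = 682.3 kN/m; ΣW sinα = 243.4 kN/m
Resisting = 161.3 + 682.3·tan33.8° = 161.3 + 456.7 = 618.1 kN/m
FS = 618.1 / 243.4 = 2.540

FS = 2.54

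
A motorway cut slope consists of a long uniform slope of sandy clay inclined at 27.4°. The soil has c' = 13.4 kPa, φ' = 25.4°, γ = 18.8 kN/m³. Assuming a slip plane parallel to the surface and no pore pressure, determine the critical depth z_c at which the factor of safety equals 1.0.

z_c = 20.78 m

Setting FS = 1.00 in FS = [c' + γz cos²β tanφ'] / [γz sinβ cosβ] and solving for z:
z = c' / [γ cosβ (FS·sinβ − cosβ·tanφ')]
  = 13.4 / [18.8·cos27.4°·(1.00·sin27.4° − cos27.4°·tan25.4°)]
  = 13.4 / [18.8·0.8878·(1.00·0.4602 − 0.8878·0.4748)]
  = 13.4 / 0.6448 = 20.780 m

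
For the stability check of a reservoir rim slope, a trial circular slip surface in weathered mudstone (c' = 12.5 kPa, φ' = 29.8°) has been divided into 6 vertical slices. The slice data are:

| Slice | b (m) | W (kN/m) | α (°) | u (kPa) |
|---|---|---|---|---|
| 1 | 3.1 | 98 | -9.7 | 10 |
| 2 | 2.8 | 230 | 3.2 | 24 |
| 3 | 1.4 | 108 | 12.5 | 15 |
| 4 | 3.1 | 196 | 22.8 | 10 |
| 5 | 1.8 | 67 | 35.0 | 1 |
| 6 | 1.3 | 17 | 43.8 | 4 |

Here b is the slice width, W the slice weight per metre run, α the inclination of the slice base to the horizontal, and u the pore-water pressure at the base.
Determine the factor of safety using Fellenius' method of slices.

Ordinary method of slices: FS = Σ[c'·Δl_i + (W_i cosα_i − u_i·Δl_i)·tanφ'] / Σ W_i sinα_i, with Δl_i = b_i / cosα_i.
Slice 1: Δl = 3.1/cos(-9.7°) = 3.145 m; N'_1 = 98·cos(-9.7°) − 10·3.145 = 65.1; c'Δl = 39.31; W sinα = -16.5
Slice 2: Δl = 2.8/cos3.2° = 2.804 m; N'_2 = 230·cos3.2° − 24·2.804 = 162.3; c'Δl = 35.05; W sinα = 12.8
Slice 3: Δl = 1.4/cos12.5° = 1.434 m; N'_3 = 108·cos12.5° − 15·1.434 = 83.9; c'Δl = 17.92; W sinα = 23.4
Slice 4: Δl = 3.1/cos22.8° = 3.363 m; N'_4 = 196·cos22.8° − 10·3.363 = 147.1; c'Δl = 42.03; W sinα = 76.0
Slice 5: Δl = 1.8/cos35.0° = 2.197 m; N'_5 = 67·cos35.0° − 1·2.197 = 52.7; c'Δl = 27.47; W sinα = 38.4
Slice 6: Δl = 1.3/cos43.8° = 1.801 m; N'_6 = 17·cos43.8° − 4·1.801 = 5.1; c'Δl = 22.51; W sinα = 11.8
Σc'Δl = 184.3 kN/m; ΣN' = 516.2 kN/m; ΣW sinα = 145.9 kN/m
Resisting = 184.3 + 516.2·tan29.8° = 184.3 + 295.6 = 480.0 kN/m
FS = 480.0 / 145.9 = 3.291

FS = 3.29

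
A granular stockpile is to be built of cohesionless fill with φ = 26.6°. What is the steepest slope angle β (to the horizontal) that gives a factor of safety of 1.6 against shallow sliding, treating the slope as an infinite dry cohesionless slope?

β = 17.4°

For an infinite dry cohesionless slope FS = tanφ/tanβ, so tanβ = tanφ / FS.
tanβ = tan26.6° / 1.6 = 0.5008 / 1.6 = 0.3130
β = arctan(0.3130) = 17.38°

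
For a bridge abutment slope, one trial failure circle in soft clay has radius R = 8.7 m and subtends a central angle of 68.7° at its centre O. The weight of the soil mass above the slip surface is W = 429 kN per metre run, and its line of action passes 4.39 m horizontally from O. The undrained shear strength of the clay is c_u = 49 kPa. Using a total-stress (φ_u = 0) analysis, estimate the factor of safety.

FS = 2.36

Taking moments about the centre O, the resisting moment is provided by the undrained shear strength acting along the arc:
Arc length L_a = R·θ = 8.7·(68.7°·π/180) = 8.7·1.1990 = 10.43 m
M_R = c_u·L_a·R = 49·10.43·8.7 = 4447.0 kN·m/m
M_D = W·d = 429·4.39 = 1883.3 kN·m/m
FS = M_R / M_D = 4447.0 / 1883.3 = 2.361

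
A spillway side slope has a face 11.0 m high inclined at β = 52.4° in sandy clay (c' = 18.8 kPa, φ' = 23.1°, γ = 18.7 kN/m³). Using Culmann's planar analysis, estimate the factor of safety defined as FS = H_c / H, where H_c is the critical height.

H_c = (4c'/γ) · sinβ cosφ' / [1 − cos(β − φ')]
    = (4·18.8/18.7) · sin52.4°·cos23.1° / [1 − cos29.3°]
    = 4.021 · 0.7288 / 0.1279 = 22.91 m
FS = H_c / H = 22.91 / 11.0 = 2.083

FS = 2.08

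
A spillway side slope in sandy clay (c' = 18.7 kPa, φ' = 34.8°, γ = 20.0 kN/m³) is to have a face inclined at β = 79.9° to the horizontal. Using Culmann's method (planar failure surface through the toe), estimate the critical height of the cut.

Culmann's analysis gives the critical failure plane at α_cr = (β + φ')/2 = (79.9 + 34.8)/2 = 57.4°, and the critical height
H_c = (4c'/γ) · sinβ cosφ' / [1 − cos(β − φ')]
    = (4·18.7/20.0) · sin79.9°·cos34.8° / [1 − cos(45.1°)]
    = 3.740 · 0.9845·0.8211 / [1 − 0.7059]
    = 3.740 · 0.8084 / 0.2941
    = 10.28 m

H_c = 10.28 m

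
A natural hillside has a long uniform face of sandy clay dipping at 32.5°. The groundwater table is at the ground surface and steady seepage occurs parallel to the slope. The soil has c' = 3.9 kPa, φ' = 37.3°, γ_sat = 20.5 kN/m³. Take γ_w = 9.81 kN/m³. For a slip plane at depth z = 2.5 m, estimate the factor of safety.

With seepage parallel to the slope and the water table at the surface, the effective normal stress on the slip plane uses the buoyant unit weight γ' = γ_sat − γ_w while the driving shear stress uses γ_sat:
FS = [c' + γ' z cos²β tanφ'] / [γ_sat z sinβ cosβ]
γ' = 20.5 − 9.81 = 10.69 kN/m³
Numerator = 3.9 + 10.69·2.5·cos²32.5°·tan37.3° = 3.9 + 10.69·2.5·0.7113·0.7618 = 18.382 kPa
Denominator = 20.5·2.5·sin32.5°·cos32.5° = 20.5·2.5·0.5373·0.8434 = 23.224 kPa
FS = 18.382 / 23.224 = 0.791

FS = 0.79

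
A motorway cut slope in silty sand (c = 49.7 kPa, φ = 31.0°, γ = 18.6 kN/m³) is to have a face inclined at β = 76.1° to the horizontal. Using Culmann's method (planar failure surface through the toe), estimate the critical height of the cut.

H_c = 30.24 m

Culmann's analysis gives the critical failure plane at α_cr = (β + φ)/2 = (76.1 + 31.0)/2 = 53.5°, and the critical height
H_c = (4c/γ) · sinβ cosφ / [1 − cos(β − φ)]
    = (4·49.7/18.6) · sin76.1°·cos31.0° / [1 − cos(45.1°)]
    = 10.688 · 0.9707·0.8572 / [1 − 0.7059]
    = 10.688 · 0.8321 / 0.2941
    = 30.24 m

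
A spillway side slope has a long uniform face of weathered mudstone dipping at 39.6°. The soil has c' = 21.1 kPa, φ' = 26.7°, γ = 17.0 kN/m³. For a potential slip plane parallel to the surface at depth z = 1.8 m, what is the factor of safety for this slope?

For an infinite slope with a slip plane parallel to the surface (no pore pressure): FS = [c' + γz cos²β tanφ'] / [γz sinβ cosβ].
γz = 17.0·1.8 = 30.60 kN/m²
Numerator = 21.1 + 30.60·cos²39.6°·tan26.7° = 21.1 + 30.60·0.5937·0.5029 = 30.237 kPa
Denominator = 30.60·sin39.6°·cos39.6° = 30.60·0.6374·0.7705 = 15.029 kPa
FS = 30.237 / 15.029 = 2.012

FS = 2.01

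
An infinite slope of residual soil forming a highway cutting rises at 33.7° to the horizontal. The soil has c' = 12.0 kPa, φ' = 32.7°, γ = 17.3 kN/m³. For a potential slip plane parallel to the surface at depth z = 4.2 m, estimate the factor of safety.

For an infinite slope with a slip plane parallel to the surface (no pore pressure): FS = [c' + γz cos²β tanφ'] / [γz sinβ cosβ].
γz = 17.3·4.2 = 72.66 kN/m²
Numerator = 12.0 + 72.66·cos²33.7°·tan32.7° = 12.0 + 72.66·0.6921·0.6420 = 44.287 kPa
Denominator = 72.66·sin33.7°·cos33.7° = 72.66·0.5548·0.8320 = 33.540 kPa
FS = 44.287 / 33.540 = 1.320

FS = 1.32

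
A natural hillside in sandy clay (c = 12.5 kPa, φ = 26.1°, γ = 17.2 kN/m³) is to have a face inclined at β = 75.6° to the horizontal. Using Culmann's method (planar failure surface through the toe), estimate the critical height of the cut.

H_c = 7.21 m

Culmann's analysis gives the critical failure plane at α_cr = (β + φ)/2 = (75.6 + 26.1)/2 = 50.8°, and the critical height
H_c = (4c/γ) · sinβ cosφ / [1 − cos(β − φ)]
    = (4·12.5/17.2) · sin75.6°·cos26.1° / [1 − cos(49.5°)]
    = 2.907 · 0.9686·0.8980 / [1 − 0.6494]
    = 2.907 · 0.8698 / 0.3506
    = 7.21 m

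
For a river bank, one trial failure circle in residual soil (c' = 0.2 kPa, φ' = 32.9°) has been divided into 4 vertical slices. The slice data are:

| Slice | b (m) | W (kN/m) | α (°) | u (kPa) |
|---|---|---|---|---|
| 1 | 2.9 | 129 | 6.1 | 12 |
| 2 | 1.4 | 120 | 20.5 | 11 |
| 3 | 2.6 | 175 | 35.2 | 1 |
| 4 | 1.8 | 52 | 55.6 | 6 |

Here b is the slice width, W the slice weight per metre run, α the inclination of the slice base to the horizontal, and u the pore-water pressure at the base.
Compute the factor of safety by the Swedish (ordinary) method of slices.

FS = 1.11

Ordinary method of slices: FS = Σ[c'·Δl_i + (W_i cosα_i − u_i·Δl_i)·tanφ'] / Σ W_i sinα_i, with Δl_i = b_i / cosα_i.
Slice 1: Δl = 2.9/cos6.1° = 2.917 m; N'_1 = 129·cos6.1° − 12·2.917 = 93.3; c'Δl = 0.58; W sinα = 13.7
Slice 2: Δl = 1.4/cos20.5° = 1.495 m; N'_2 = 120·cos20.5° − 11·1.495 = 96.0; c'Δl = 0.30; W sinα = 42.0
Slice 3: Δl = 2.6/cos35.2° = 3.182 m; N'_3 = 175·cos35.2° − 1·3.182 = 139.8; c'Δl = 0.64; W sinα = 100.9
Slice 4: Δl = 1.8/cos55.6° = 3.186 m; N'_4 = 52·cos55.6° − 6·3.186 = 10.3; c'Δl = 0.64; W sinα = 42.9
Σc'Δl = 2.2 kN/m; ΣN' = 339.3 kN/m; ΣW sinα = 199.5 kN/m
Resisting = 2.2 + 339.3·tan32.9° = 2.2 + 219.5 = 221.7 kN/m
FS = 221.7 / 199.5 = 1.111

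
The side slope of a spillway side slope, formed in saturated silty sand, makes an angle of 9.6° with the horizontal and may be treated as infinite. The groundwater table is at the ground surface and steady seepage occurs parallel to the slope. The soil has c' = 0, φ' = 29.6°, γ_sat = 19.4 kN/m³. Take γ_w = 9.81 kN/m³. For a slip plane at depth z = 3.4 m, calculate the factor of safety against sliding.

With seepage parallel to the slope and the water table at the surface, the effective normal stress on the slip plane uses the buoyant unit weight γ' = γ_sat − γ_w while the driving shear stress uses γ_sat:
FS = [c' + γ' z cos²β tanφ'] / [γ_sat z sinβ cosβ]
(For c' = 0 this reduces to FS = (γ'/γ_sat)·tanφ'/tanβ.)
γ' = 19.4 − 9.81 = 9.59 kN/m³
Numerator = 0.0 + 9.59·3.4·cos²9.6°·tan29.6° = 0.0 + 9.59·3.4·0.9722·0.5681 = 18.008 kPa
Denominator = 19.4·3.4·sin9.6°·cos9.6° = 19.4·3.4·0.1668·0.9860 = 10.846 kPa
FS = 18.008 / 10.846 = 1.660

FS = 1.66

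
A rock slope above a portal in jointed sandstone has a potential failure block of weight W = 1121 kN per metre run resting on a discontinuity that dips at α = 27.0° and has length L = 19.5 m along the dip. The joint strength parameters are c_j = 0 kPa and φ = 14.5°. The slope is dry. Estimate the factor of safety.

Resolving the block weight along and normal to the plane and applying the Mohr–Coulomb strength on the joint:
N' = W cosα = 1121·cos27.0° = 998.8 kN/m
Driving force T = W sinα = 1121·sin27.0° = 508.9 kN/m
Resisting force R = c_j·L + N'·tanφ = 0·19.5 + 998.8·tan14.5° = 0.0 + 258.3 = 258.3 kN/m
FS = R / T = 258.3 / 508.9 = 0.508

FS = 0.51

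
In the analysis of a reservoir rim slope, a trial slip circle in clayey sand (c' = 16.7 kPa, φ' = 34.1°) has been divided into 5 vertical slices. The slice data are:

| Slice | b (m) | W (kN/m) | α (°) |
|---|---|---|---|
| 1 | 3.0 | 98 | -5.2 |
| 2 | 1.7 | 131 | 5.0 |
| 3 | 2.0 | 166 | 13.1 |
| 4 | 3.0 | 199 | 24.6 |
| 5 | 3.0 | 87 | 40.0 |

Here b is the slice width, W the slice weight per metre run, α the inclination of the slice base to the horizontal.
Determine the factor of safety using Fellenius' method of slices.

FS = 3.72

Ordinary method of slices: FS = Σ[c'·Δl_i + (W_i cosα_i)·tanφ'] / Σ W_i sinα_i, with Δl_i = b_i / cosα_i.
Slice 1: Δl = 3.0/cos(-5.2°) = 3.012 m; N'_1 = 98·cos(-5.2°) = 97.6; c'Δl = 50.31; W sinα = -8.9
Slice 2: Δl = 1.7/cos5.0° = 1.706 m; N'_2 = 131·cos5.0° = 130.5; c'Δl = 28.50; W sinα = 11.4
Slice 3: Δl = 2.0/cos13.1° = 2.053 m; N'_3 = 166·cos13.1° = 161.7; c'Δl = 34.29; W sinα = 37.6
Slice 4: Δl = 3.0/cos24.6° = 3.299 m; N'_4 = 199·cos24.6° = 180.9; c'Δl = 55.10; W sinα = 82.8
Slice 5: Δl = 3.0/cos40.0° = 3.916 m; N'_5 = 87·cos40.0° = 66.6; c'Δl = 65.40; W sinα = 55.9
Σc'Δl = 233.6 kN/m; ΣN' = 637.4 kN/m; ΣW sinα = 178.9 kN/m
Resisting = 233.6 + 637.4·tan34.1° = 233.6 + 431.5 = 665.1 kN/m
FS = 665.1 / 178.9 = 3.717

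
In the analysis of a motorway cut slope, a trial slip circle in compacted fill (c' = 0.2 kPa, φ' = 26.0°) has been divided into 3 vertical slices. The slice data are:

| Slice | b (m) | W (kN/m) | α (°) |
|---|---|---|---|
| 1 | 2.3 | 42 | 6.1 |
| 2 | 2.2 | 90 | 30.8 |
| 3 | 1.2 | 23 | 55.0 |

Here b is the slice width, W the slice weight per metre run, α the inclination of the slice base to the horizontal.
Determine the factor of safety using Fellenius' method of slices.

Ordinary method of slices: FS = Σ[c'·Δl_i + (W_i cosα_i)·tanφ'] / Σ W_i sinα_i, with Δl_i = b_i / cosα_i.
Slice 1: Δl = 2.3/cos6.1° = 2.313 m; N'_1 = 42·cos6.1° = 41.8; c'Δl = 0.46; W sinα = 4.5
Slice 2: Δl = 2.2/cos30.8° = 2.561 m; N'_2 = 90·cos30.8° = 77.3; c'Δl = 0.51; W sinα = 46.1
Slice 3: Δl = 1.2/cos55.0° = 2.092 m; N'_3 = 23·cos55.0° = 13.2; c'Δl = 0.42; W sinα = 18.8
Σc'Δl = 1.4 kN/m; ΣN' = 132.3 kN/m; ΣW sinα = 69.4 kN/m
Resisting = 1.4 + 132.3·tan26.0° = 1.4 + 64.5 = 65.9 kN/m
FS = 65.9 / 69.4 = 0.950

FS = 0.95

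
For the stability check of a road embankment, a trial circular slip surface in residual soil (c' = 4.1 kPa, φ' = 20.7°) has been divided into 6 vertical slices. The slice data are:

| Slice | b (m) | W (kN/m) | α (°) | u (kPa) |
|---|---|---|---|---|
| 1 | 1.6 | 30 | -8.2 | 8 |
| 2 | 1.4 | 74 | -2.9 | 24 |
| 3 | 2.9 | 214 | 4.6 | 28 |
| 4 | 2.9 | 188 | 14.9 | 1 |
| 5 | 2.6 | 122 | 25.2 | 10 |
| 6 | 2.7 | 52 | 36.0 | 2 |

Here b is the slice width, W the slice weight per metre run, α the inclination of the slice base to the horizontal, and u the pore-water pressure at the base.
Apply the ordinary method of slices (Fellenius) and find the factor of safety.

FS = 1.75

Ordinary method of slices: FS = Σ[c'·Δl_i + (W_i cosα_i − u_i·Δl_i)·tanφ'] / Σ W_i sinα_i, with Δl_i = b_i / cosα_i.
Slice 1: Δl = 1.6/cos(-8.2°) = 1.617 m; N'_1 = 30·cos(-8.2°) − 8·1.617 = 16.8; c'Δl = 6.63; W sinα = -4.3
Slice 2: Δl = 1.4/cos(-2.9°) = 1.402 m; N'_2 = 74·cos(-2.9°) − 24·1.402 = 40.3; c'Δl = 5.75; W sinα = -3.7
Slice 3: Δl = 2.9/cos4.6° = 2.909 m; N'_3 = 214·cos4.6° − 28·2.909 = 131.8; c'Δl = 11.93; W sinα = 17.2
Slice 4: Δl = 2.9/cos14.9° = 3.001 m; N'_4 = 188·cos14.9° − 1·3.001 = 178.7; c'Δl = 12.30; W sinα = 48.3
Slice 5: Δl = 2.6/cos25.2° = 2.873 m; N'_5 = 122·cos25.2° − 10·2.873 = 81.7; c'Δl = 11.78; W sinα = 51.9
Slice 6: Δl = 2.7/cos36.0° = 3.337 m; N'_6 = 52·cos36.0° − 2·3.337 = 35.4; c'Δl = 13.68; W sinα = 30.6
Σc'Δl = 62.1 kN/m; ΣN' = 484.6 kN/m; ΣW sinα = 140.0 kN/m
Resisting = 62.1 + 484.6·tan20.7° = 62.1 + 183.1 = 245.2 kN/m
FS = 245.2 / 140.0 = 1.751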